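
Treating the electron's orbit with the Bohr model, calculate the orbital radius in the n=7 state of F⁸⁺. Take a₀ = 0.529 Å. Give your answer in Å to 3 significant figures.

2.88 Å

r_n = n²a₀/Z = 7² × 0.529 / 9
    = 49 × 0.529 / 9 = 2.88 Å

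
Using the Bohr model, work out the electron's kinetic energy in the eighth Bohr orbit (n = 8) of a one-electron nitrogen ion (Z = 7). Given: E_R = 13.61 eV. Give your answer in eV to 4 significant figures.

10.42 eV

For a Coulomb orbit the virial theorem gives K = −E_n.
E_n = −E_R·Z²/n², so K = E_R·Z²/n² = 13.61 × 7²/8² = 10.42 eV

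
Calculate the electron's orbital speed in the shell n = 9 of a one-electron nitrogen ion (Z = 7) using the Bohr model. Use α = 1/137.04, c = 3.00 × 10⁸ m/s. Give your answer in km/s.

1700 km/s

v_n = Zαc/n = 7 × 0.00730 × 3.00 × 10⁸ / 9
    = 1700 km/s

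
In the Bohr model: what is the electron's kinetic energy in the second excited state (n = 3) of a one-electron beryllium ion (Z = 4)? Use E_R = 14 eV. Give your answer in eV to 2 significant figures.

For a Coulomb orbit the virial theorem gives K = −E_n.
E_n = −E_R·Z²/n², so K = E_R·Z²/n² = 14 × 4²/3² = 25 eV

25 eV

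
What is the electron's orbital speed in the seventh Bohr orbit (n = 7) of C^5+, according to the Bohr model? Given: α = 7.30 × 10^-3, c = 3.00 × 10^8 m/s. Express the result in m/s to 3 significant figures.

v_n = Zαc/n = 6 × 0.00730 × 3.00 × 10^8 / 7
    = 1.88 × 10^6 m/s

1.88 × 10^6 m/s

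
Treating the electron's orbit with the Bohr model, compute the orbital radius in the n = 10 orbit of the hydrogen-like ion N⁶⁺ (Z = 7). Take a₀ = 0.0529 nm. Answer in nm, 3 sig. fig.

0.756 nm

r_n = n²a₀/Z = 10² × 0.0529 / 7
    = 100 × 0.0529 / 7 = 0.756 nm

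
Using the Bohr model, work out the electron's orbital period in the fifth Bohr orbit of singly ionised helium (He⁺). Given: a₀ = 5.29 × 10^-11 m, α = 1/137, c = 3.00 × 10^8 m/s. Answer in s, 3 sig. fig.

r = n²a₀/Z = 5²·5.29 × 10^-11/2 = 6.61 × 10^-10 m
v = Zαc/n = 2·0.00730·3.00 × 10^8/5 = 8.76 × 10^5 m/s
T = 2πr/v = 4.74 × 10^-15 s

4.74 × 10^-15 s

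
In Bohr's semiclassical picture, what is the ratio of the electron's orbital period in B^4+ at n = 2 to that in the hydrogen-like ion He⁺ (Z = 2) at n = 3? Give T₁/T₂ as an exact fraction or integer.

T ∝ Z^-2 · n^3
T₁/T₂ = (5/2)^-2 · (2/3)^3 = 32/675

32/675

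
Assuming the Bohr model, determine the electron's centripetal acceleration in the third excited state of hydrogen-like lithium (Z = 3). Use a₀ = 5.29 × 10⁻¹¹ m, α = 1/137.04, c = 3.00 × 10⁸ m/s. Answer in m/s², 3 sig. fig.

r = n²a₀/Z = 2.82 × 10⁻¹⁰ m, v = Zαc/n = 1.64 × 10⁶ m/s
a = v²/r = (1.64 × 10⁶)² / 2.82 × 10⁻¹⁰ = 9.55 × 10²¹ m/s²

9.55 × 10²¹ m/s²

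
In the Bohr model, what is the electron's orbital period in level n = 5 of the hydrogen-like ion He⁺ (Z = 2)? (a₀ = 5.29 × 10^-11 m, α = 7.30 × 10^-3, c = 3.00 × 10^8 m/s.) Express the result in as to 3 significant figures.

4740 as

r = n²a₀/Z = 5²·5.29 × 10^-11/2 = 6.61 × 10^-10 m
v = Zαc/n = 2·0.00730·3.00 × 10^8/5 = 8.76 × 10^5 m/s
T = 2πr/v = 4.74 × 10^-15 s = 4740 as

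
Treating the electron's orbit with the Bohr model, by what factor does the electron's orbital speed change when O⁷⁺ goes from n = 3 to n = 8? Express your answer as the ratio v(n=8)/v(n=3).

v ∝ Z^1 · n^-1; with Z fixed, v ∝ n^-1.
v(n=8)/v(n=3) = (8/3)^-1 = 3/8

3/8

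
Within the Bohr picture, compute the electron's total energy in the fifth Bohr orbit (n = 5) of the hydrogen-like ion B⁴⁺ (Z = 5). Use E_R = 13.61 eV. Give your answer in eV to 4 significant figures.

E_n = −E_R·Z²/n² = −13.61 × 5²/5² = -13.61 eV

-13.61 eV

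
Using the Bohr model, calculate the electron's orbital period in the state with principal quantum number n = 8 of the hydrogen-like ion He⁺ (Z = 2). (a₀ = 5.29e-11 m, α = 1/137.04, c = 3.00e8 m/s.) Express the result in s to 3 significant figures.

1.94e-14 s

r = n²a₀/Z = 8²·5.29e-11/2 = 1.69e-9 m
v = Zαc/n = 2·0.00730·3.00e8/8 = 5.47e5 m/s
T = 2πr/v = 1.94e-14 s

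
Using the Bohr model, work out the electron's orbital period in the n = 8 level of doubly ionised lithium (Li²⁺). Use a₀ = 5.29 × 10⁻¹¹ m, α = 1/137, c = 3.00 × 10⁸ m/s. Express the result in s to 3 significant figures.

8.63 × 10⁻¹⁵ s

r = n²a₀/Z = 8²·5.29 × 10⁻¹¹/3 = 1.13 × 10⁻⁹ m
v = Zαc/n = 3·0.00730·3.00 × 10⁸/8 = 8.21 × 10⁵ m/s
T = 2πr/v = 8.63 × 10⁻¹⁵ s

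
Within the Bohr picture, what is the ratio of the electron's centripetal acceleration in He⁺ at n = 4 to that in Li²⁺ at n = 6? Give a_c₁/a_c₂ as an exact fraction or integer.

3/2

a_c ∝ Z^3 · n^-4
a_c₁/a_c₂ = (2/3)^3 · (4/6)^-4 = 3/2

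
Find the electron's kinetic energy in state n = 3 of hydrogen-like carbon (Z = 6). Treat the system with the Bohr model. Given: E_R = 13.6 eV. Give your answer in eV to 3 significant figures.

For a Coulomb orbit the virial theorem gives K = −E_n.
E_n = −E_R·Z²/n², so K = E_R·Z²/n² = 13.6 × 6²/3² = 54.4 eV

54.4 eV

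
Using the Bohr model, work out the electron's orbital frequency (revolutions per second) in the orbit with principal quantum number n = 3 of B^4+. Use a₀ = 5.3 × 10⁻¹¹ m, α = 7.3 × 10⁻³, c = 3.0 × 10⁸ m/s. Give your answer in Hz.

6.1 × 10¹⁵ Hz

r = n²a₀/Z = 9.5 × 10⁻¹¹ m, v = Zαc/n = 3.6 × 10⁶ m/s
f = v/(2πr) = 6.1 × 10¹⁵ Hz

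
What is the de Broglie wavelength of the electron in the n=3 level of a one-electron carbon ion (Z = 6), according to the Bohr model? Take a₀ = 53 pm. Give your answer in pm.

The Bohr quantisation condition is nλ = 2πr_n.
r_n = n²a₀/Z = 80 pm
λ = 2πr_n/n = 2π·80/3 = 170 pm

170 pm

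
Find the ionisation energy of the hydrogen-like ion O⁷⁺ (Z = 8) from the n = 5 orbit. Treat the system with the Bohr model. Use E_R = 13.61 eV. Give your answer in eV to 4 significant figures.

34.84 eV

E_n = −E_R·Z²/n² = −13.61 × 8²/5² eV = -34.84 eV
Ionisation energy = −E_n = 34.84 eV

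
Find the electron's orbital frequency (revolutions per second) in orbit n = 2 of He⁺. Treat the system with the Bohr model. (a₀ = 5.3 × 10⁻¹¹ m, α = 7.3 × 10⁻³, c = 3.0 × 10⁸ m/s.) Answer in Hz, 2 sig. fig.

r = n²a₀/Z = 1.1 × 10⁻¹⁰ m, v = Zαc/n = 2.2 × 10⁶ m/s
f = v/(2πr) = 3.3 × 10¹⁵ Hz

3.3 × 10¹⁵ Hz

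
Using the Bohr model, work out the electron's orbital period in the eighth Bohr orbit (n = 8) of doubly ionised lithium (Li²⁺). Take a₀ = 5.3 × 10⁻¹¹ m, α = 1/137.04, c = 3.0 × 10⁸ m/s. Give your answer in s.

r = n²a₀/Z = 8²·5.3 × 10⁻¹¹/3 = 1.1 × 10⁻⁹ m
v = Zαc/n = 3·0.0073·3.0 × 10⁸/8 = 8.2 × 10⁵ m/s
T = 2πr/v = 8.7 × 10⁻¹⁵ s

8.7 × 10⁻¹⁵ s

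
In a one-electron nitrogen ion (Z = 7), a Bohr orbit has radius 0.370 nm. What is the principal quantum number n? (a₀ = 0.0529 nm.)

r_n = n²a₀/Z ⇒ n² = rZ/a₀ = 0.370 × 7 / 0.0529 ≈ 48.96
n = 7

7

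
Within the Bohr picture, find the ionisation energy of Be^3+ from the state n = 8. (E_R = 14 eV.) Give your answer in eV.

E_n = −E_R·Z²/n² = −14 × 4²/8² eV = -3.5 eV
Ionisation energy = −E_n = 3.5 eV

3.5 eV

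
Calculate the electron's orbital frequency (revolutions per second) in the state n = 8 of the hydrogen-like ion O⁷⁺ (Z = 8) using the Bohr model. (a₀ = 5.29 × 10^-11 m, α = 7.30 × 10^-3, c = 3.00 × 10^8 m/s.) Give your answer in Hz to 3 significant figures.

8.24 × 10^14 Hz

r = n²a₀/Z = 4.23 × 10^-10 m, v = Zαc/n = 2.19 × 10^6 m/s
f = v/(2πr) = 8.24 × 10^14 Hz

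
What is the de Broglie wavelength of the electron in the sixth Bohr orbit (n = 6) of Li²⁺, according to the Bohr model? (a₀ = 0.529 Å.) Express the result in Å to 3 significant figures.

The Bohr quantisation condition is nλ = 2πr_n.
r_n = n²a₀/Z = 6.35 Å
λ = 2πr_n/n = 2π·6.35/6 = 6.65 Å

6.65 Å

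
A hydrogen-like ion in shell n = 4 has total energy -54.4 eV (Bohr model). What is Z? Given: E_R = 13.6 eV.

E_n = −E_R Z²/n² ⇒ Z² = −E_n n²/E_R = 54.4 × 4² / 13.6 ≈ 64.00
Z = 8

8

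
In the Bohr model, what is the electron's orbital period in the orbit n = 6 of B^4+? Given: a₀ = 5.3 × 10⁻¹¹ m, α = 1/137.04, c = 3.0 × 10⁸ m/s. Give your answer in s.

1.3 × 10⁻¹⁵ s

r = n²a₀/Z = 6²·5.3 × 10⁻¹¹/5 = 3.8 × 10⁻¹⁰ m
v = Zαc/n = 5·0.0073·3.0 × 10⁸/6 = 1.8 × 10⁶ m/s
T = 2πr/v = 1.3 × 10⁻¹⁵ s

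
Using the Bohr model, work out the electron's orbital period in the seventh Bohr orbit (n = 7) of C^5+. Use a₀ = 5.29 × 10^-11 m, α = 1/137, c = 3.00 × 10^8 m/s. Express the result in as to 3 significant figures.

r = n²a₀/Z = 7²·5.29 × 10^-11/6 = 4.32 × 10^-10 m
v = Zαc/n = 6·0.00730·3.00 × 10^8/7 = 1.88 × 10^6 m/s
T = 2πr/v = 1.45 × 10^-15 s = 1450 as

1450 as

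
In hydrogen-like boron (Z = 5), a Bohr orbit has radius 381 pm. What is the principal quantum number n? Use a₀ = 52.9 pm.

6

r_n = n²a₀/Z ⇒ n² = rZ/a₀ = 381 × 5 / 52.9 ≈ 36.01
n = 6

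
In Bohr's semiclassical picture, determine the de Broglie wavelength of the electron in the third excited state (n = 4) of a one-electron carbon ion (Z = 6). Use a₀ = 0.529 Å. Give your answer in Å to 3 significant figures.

The Bohr quantisation condition is nλ = 2πr_n.
r_n = n²a₀/Z = 1.41 Å
λ = 2πr_n/n = 2π·1.41/4 = 2.22 Å

2.22 Å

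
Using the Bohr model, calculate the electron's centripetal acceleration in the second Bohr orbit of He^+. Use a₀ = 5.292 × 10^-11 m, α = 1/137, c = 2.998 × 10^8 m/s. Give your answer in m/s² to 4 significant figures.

4.525 × 10^22 m/s²

r = n²a₀/Z = 1.058 × 10^-10 m, v = Zαc/n = 2.188 × 10^6 m/s
a = v²/r = (2.188 × 10^6)² / 1.058 × 10^-10 = 4.525 × 10^22 m/s²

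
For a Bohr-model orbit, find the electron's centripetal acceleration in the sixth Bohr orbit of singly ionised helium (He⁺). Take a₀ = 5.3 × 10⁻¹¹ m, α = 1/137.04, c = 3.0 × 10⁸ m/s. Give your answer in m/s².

r = n²a₀/Z = 9.5 × 10⁻¹⁰ m, v = Zαc/n = 7.3 × 10⁵ m/s
a = v²/r = (7.3 × 10⁵)² / 9.5 × 10⁻¹⁰ = 5.6 × 10²⁰ m/s²

5.6 × 10²⁰ m/s²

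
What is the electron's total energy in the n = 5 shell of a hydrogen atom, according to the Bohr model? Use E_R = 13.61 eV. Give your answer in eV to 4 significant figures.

E_n = −E_R·Z²/n² = −13.61 × 1²/5² = -0.5444 eV

-0.5444 eV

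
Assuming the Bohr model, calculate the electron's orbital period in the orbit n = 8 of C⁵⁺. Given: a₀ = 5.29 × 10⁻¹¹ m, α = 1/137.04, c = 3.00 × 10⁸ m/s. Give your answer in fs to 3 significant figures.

r = n²a₀/Z = 8²·5.29 × 10⁻¹¹/6 = 5.64 × 10⁻¹⁰ m
v = Zαc/n = 6·0.00730·3.00 × 10⁸/8 = 1.64 × 10⁶ m/s
T = 2πr/v = 2.16 × 10⁻¹⁵ s = 2.16 fs

2.16 fs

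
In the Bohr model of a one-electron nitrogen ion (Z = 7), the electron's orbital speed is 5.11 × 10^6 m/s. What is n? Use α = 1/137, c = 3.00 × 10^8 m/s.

v_n = Zαc/n ⇒ n = Zαc/v = 7 × 0.00730 × 3.00 × 10^8 / 5.11 × 10^6 ≈ 3.00
n = 3

3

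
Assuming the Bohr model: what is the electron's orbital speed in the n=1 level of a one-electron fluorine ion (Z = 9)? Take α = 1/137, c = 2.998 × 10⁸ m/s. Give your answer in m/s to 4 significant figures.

1.969 × 10⁷ m/s

v_n = Zαc/n = 9 × 0.007299 × 2.998 × 10⁸ / 1
    = 1.969 × 10⁷ m/s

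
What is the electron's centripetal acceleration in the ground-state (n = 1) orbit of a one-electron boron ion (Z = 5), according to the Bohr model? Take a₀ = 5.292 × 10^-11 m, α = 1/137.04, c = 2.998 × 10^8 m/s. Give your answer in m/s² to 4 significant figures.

r = n²a₀/Z = 1.058 × 10^-11 m, v = Zαc/n = 1.094 × 10^7 m/s
a = v²/r = (1.094 × 10^7)² / 1.058 × 10^-11 = 1.130 × 10^25 m/s²

1.130 × 10^25 m/s²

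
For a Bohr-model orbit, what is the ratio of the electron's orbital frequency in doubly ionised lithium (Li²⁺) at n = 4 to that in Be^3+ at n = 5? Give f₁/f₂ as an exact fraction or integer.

1125/1024

f ∝ Z^2 · n^-3
f₁/f₂ = (3/4)^2 · (4/5)^-3 = 1125/1024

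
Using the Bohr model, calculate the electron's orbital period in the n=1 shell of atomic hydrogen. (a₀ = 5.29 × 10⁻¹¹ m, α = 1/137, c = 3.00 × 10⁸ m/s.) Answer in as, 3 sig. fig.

152 as

r = n²a₀/Z = 1²·5.29 × 10⁻¹¹/1 = 5.29 × 10⁻¹¹ m
v = Zαc/n = 1·0.00730·3.00 × 10⁸/1 = 2.19 × 10⁶ m/s
T = 2πr/v = 1.52 × 10⁻¹⁶ s = 152 as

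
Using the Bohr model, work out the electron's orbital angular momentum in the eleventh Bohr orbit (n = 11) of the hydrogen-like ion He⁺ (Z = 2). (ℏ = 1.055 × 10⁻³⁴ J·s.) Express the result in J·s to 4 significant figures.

L_n = nℏ = 11 × 1.055 × 10⁻³⁴ = 1.160 × 10⁻³³ J·s

1.160 × 10⁻³³ J·s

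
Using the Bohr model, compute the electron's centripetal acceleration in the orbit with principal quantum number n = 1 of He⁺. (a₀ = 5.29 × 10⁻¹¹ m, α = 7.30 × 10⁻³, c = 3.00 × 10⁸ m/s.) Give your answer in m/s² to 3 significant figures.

7.25 × 10²³ m/s²

r = n²a₀/Z = 2.65 × 10⁻¹¹ m, v = Zαc/n = 4.38 × 10⁶ m/s
a = v²/r = (4.38 × 10⁶)² / 2.65 × 10⁻¹¹ = 7.25 × 10²³ m/s²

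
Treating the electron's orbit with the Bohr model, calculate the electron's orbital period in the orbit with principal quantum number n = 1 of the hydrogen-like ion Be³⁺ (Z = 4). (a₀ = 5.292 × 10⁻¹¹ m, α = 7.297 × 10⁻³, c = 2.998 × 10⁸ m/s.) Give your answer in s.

r = n²a₀/Z = 1²·5.292 × 10⁻¹¹/4 = 1.323 × 10⁻¹¹ m
v = Zαc/n = 4·0.007297·2.998 × 10⁸/1 = 8.751 × 10⁶ m/s
T = 2πr/v = 9.500 × 10⁻¹⁸ s

9.500 × 10⁻¹⁸ s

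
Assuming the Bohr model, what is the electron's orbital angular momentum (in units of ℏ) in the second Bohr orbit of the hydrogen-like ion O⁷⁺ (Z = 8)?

L_n = nℏ, so L/ℏ = n = 2.

2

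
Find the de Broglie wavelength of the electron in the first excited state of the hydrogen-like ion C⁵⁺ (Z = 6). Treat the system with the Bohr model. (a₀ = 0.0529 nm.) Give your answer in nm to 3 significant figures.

The Bohr quantisation condition is nλ = 2πr_n.
r_n = n²a₀/Z = 0.0353 nm
λ = 2πr_n/n = 2π·0.0353/2 = 0.111 nm

0.111 nm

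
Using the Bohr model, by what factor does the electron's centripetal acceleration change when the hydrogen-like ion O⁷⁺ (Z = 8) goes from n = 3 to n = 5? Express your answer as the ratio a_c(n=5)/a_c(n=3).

a_c ∝ Z^3 · n^-4; with Z fixed, a_c ∝ n^-4.
a_c(n=5)/a_c(n=3) = (5/3)^-4 = 81/625

81/625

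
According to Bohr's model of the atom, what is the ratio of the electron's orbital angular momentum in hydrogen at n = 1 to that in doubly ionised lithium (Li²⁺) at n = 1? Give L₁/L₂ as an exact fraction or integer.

1

L = nℏ is independent of Z.
L₁/L₂ = n₁/n₂ = 1/1 = 1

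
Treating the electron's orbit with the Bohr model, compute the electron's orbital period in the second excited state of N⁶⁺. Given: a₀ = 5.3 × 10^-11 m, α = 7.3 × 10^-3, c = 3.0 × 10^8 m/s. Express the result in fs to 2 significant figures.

r = n²a₀/Z = 3²·5.3 × 10^-11/7 = 6.8 × 10^-11 m
v = Zαc/n = 7·0.0073·3.0 × 10^8/3 = 5.1 × 10^6 m/s
T = 2πr/v = 8.4 × 10^-17 s = 0.084 fs

0.084 fs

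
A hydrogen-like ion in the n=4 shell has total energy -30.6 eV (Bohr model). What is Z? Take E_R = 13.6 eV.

E_n = −E_R Z²/n² ⇒ Z² = −E_n n²/E_R = 30.6 × 4² / 13.6 ≈ 36.00
Z = 6

6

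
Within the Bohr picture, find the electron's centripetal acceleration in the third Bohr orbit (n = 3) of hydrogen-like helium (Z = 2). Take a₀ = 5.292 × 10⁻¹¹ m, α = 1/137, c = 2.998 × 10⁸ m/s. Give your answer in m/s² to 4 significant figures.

r = n²a₀/Z = 2.381 × 10⁻¹⁰ m, v = Zαc/n = 1.459 × 10⁶ m/s
a = v²/r = (1.459 × 10⁶)² / 2.381 × 10⁻¹⁰ = 8.937 × 10²¹ m/s²

8.937 × 10²¹ m/s²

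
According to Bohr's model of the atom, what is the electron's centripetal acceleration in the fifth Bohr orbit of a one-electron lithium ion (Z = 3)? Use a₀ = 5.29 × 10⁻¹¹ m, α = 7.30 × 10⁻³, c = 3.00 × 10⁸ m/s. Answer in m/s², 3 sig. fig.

3.92 × 10²¹ m/s²

r = n²a₀/Z = 4.41 × 10⁻¹⁰ m, v = Zαc/n = 1.31 × 10⁶ m/s
a = v²/r = (1.31 × 10⁶)² / 4.41 × 10⁻¹⁰ = 3.92 × 10²¹ m/s²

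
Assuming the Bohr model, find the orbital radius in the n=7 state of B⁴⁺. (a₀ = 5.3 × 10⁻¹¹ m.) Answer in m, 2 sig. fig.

5.2 × 10⁻¹⁰ m

r_n = n²a₀/Z = 7² × 5.3 × 10⁻¹¹ / 5
    = 49 × 5.3 × 10⁻¹¹ / 5 = 5.2 × 10⁻¹⁰ m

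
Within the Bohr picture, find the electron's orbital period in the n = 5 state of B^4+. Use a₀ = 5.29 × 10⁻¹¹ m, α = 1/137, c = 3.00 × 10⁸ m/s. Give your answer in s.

r = n²a₀/Z = 5²·5.29 × 10⁻¹¹/5 = 2.64 × 10⁻¹⁰ m
v = Zαc/n = 5·0.00730·3.00 × 10⁸/5 = 2.19 × 10⁶ m/s
T = 2πr/v = 7.59 × 10⁻¹⁶ s

7.59 × 10⁻¹⁶ s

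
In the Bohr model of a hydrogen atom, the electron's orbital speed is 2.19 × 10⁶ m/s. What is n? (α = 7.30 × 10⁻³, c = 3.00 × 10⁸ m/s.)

v_n = Zαc/n ⇒ n = Zαc/v = 1 × 0.00730 × 3.00 × 10⁸ / 2.19 × 10⁶ ≈ 1.00
n = 1

1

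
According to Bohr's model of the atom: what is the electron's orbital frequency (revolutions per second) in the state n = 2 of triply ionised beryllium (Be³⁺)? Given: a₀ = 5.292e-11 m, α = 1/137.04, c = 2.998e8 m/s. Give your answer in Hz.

r = n²a₀/Z = 5.292e-11 m, v = Zαc/n = 4.375e6 m/s
f = v/(2πr) = 1.316e16 Hz

1.316e16 Hz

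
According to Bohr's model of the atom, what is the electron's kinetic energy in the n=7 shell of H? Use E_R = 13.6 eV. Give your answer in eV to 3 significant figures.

0.278 eV

For a Coulomb orbit the virial theorem gives K = −E_n.
E_n = −E_R·Z²/n², so K = E_R·Z²/n² = 13.6 × 1²/7² = 0.278 eV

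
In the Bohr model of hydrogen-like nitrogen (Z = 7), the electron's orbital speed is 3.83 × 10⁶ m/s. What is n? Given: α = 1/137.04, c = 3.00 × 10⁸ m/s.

4

v_n = Zαc/n ⇒ n = Zαc/v = 7 × 0.00730 × 3.00 × 10⁸ / 3.83 × 10⁶ ≈ 4.00
n = 4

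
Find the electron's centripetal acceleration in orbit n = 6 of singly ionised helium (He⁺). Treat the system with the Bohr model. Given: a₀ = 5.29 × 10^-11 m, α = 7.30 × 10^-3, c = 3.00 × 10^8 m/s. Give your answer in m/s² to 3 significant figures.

r = n²a₀/Z = 9.52 × 10^-10 m, v = Zαc/n = 7.30 × 10^5 m/s
a = v²/r = (7.30 × 10^5)² / 9.52 × 10^-10 = 5.60 × 10^20 m/s²

5.60 × 10^20 m/s²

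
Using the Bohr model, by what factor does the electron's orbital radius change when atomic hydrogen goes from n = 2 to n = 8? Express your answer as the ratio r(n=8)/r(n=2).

r ∝ Z^-1 · n^2; with Z fixed, r ∝ n^2.
r(n=8)/r(n=2) = (8/2)^2 = 16

16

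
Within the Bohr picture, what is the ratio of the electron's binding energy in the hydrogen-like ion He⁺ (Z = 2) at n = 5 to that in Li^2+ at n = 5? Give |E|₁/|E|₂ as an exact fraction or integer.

|E| ∝ Z^2 · n^-2
|E|₁/|E|₂ = (2/3)^2 · (5/5)^-2 = 4/9

4/9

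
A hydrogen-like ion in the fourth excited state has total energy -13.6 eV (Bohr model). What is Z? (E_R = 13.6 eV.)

E_n = −E_R Z²/n² ⇒ Z² = −E_n n²/E_R = 13.6 × 5² / 13.6 ≈ 25.00
Z = 5

5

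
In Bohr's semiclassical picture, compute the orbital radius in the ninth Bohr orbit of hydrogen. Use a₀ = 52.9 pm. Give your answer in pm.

4280 pm

r_n = n²a₀/Z = 9² × 52.9 / 1
    = 81 × 52.9 / 1 = 4280 pm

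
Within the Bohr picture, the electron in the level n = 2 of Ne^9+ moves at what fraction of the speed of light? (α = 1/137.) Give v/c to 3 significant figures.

v_n = Zαc/n, so v/c = Zα/n = 10 × 0.00730 / 2 = 0.0365

0.0365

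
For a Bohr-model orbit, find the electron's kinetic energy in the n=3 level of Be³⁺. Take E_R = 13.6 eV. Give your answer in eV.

For a Coulomb orbit the virial theorem gives K = −E_n.
E_n = −E_R·Z²/n², so K = E_R·Z²/n² = 13.6 × 4²/3² = 24.2 eV

24.2 eV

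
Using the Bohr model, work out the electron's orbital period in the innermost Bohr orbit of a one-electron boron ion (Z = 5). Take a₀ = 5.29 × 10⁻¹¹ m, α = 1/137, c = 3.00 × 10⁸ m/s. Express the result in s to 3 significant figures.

6.07 × 10⁻¹⁸ s

r = n²a₀/Z = 1²·5.29 × 10⁻¹¹/5 = 1.06 × 10⁻¹¹ m
v = Zαc/n = 5·0.00730·3.00 × 10⁸/1 = 1.09 × 10⁷ m/s
T = 2πr/v = 6.07 × 10⁻¹⁸ s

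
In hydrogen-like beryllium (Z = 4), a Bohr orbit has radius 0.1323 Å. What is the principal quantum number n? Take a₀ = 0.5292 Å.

1

r_n = n²a₀/Z ⇒ n² = rZ/a₀ = 0.1323 × 4 / 0.5292 ≈ 1.00
n = 1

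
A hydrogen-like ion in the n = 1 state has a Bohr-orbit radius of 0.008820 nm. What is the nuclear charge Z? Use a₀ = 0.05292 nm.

r_n = n²a₀/Z ⇒ Z = n²a₀/r = 1² × 0.05292 / 0.008820 ≈ 6.00
Z = 6

6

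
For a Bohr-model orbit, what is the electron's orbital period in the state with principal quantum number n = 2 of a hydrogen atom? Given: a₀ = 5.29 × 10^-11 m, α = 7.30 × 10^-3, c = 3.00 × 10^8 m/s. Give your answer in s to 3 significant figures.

r = n²a₀/Z = 2²·5.29 × 10^-11/1 = 2.12 × 10^-10 m
v = Zαc/n = 1·0.00730·3.00 × 10^8/2 = 1.09 × 10^6 m/s
T = 2πr/v = 1.21 × 10^-15 s

1.21 × 10^-15 s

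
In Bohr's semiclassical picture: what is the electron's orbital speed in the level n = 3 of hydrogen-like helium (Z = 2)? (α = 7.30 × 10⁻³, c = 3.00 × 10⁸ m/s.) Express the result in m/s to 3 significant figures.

1.46 × 10⁶ m/s

v_n = Zαc/n = 2 × 0.00730 × 3.00 × 10⁸ / 3
    = 1.46 × 10⁶ m/s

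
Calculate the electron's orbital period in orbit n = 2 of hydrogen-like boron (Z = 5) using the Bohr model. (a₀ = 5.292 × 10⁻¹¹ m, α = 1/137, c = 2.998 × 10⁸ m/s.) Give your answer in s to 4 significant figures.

r = n²a₀/Z = 2²·5.292 × 10⁻¹¹/5 = 4.234 × 10⁻¹¹ m
v = Zαc/n = 5·0.007299·2.998 × 10⁸/2 = 5.471 × 10⁶ m/s
T = 2πr/v = 4.862 × 10⁻¹⁷ s

4.862 × 10⁻¹⁷ s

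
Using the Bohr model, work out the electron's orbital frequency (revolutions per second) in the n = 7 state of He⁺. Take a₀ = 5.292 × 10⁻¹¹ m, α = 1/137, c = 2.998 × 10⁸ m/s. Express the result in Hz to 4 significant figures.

r = n²a₀/Z = 1.297 × 10⁻⁹ m, v = Zαc/n = 6.252 × 10⁵ m/s
f = v/(2πr) = 7.675 × 10¹³ Hz

7.675 × 10¹³ Hz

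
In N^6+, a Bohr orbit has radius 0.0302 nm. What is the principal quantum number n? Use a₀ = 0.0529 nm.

r_n = n²a₀/Z ⇒ n² = rZ/a₀ = 0.0302 × 7 / 0.0529 ≈ 4.00
n = 2

2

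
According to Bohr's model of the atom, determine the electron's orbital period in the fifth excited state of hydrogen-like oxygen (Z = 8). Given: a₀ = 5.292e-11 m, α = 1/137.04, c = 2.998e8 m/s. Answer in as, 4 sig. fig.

513.0 as

r = n²a₀/Z = 6²·5.292e-11/8 = 2.381e-10 m
v = Zαc/n = 8·0.007297·2.998e8/6 = 2.917e6 m/s
T = 2πr/v = 5.130e-16 s = 513.0 as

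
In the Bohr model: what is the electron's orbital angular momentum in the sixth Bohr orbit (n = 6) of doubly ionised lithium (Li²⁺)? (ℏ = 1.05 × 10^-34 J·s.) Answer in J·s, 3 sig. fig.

L_n = nℏ = 6 × 1.05 × 10^-34 = 6.30 × 10^-34 J·s

6.30 × 10^-34 J·s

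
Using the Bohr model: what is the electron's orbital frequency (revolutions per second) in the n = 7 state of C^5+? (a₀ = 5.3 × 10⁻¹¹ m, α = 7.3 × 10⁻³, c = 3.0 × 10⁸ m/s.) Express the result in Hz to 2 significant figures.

6.9 × 10¹⁴ Hz

r = n²a₀/Z = 4.3 × 10⁻¹⁰ m, v = Zαc/n = 1.9 × 10⁶ m/s
f = v/(2πr) = 6.9 × 10¹⁴ Hz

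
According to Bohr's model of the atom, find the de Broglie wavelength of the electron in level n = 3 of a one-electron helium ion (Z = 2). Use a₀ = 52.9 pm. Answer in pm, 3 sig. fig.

The Bohr quantisation condition is nλ = 2πr_n.
r_n = n²a₀/Z = 238 pm
λ = 2πr_n/n = 2π·238/3 = 499 pm

499 pm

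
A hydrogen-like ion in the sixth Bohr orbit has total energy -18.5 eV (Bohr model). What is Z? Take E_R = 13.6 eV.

E_n = −E_R Z²/n² ⇒ Z² = −E_n n²/E_R = 18.5 × 6² / 13.6 ≈ 48.97
Z = 7

7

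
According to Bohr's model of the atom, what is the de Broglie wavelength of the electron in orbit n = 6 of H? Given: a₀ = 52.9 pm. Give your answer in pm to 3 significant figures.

1990 pm

The Bohr quantisation condition is nλ = 2πr_n.
r_n = n²a₀/Z = 1900 pm
λ = 2πr_n/n = 2π·1900/6 = 1990 pm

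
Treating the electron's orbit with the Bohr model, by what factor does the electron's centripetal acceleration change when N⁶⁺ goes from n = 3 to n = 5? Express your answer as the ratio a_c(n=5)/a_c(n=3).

81/625

a_c ∝ Z^3 · n^-4; with Z fixed, a_c ∝ n^-4.
a_c(n=5)/a_c(n=3) = (5/3)^-4 = 81/625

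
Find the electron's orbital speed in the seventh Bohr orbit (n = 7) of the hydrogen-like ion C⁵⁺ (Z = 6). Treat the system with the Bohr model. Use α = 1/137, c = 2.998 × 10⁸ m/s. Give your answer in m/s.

1.876 × 10⁶ m/s

v_n = Zαc/n = 6 × 0.007299 × 2.998 × 10⁸ / 7
    = 1.876 × 10⁶ m/s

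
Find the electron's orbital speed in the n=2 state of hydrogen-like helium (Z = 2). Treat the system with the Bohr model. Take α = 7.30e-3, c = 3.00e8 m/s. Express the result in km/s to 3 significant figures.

2190 km/s

v_n = Zαc/n = 2 × 0.00730 × 3.00e8 / 2
    = 2190 km/s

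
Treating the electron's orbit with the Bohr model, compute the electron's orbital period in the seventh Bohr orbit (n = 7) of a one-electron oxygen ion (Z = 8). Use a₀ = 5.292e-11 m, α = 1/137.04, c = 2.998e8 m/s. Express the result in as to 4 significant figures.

r = n²a₀/Z = 7²·5.292e-11/8 = 3.241e-10 m
v = Zαc/n = 8·0.007297·2.998e8/7 = 2.500e6 m/s
T = 2πr/v = 8.146e-16 s = 814.6 as

814.6 as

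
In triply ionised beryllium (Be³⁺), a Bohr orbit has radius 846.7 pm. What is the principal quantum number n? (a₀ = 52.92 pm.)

8

r_n = n²a₀/Z ⇒ n² = rZ/a₀ = 846.7 × 4 / 52.92 ≈ 64.00
n = 8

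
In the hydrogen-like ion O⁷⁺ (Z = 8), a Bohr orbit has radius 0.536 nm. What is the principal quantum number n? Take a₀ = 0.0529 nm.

r_n = n²a₀/Z ⇒ n² = rZ/a₀ = 0.536 × 8 / 0.0529 ≈ 81.06
n = 9

9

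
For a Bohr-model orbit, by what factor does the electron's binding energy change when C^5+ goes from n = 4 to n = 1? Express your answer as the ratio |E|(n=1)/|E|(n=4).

|E| ∝ Z^2 · n^-2; with Z fixed, |E| ∝ n^-2.
|E|(n=1)/|E|(n=4) = (1/4)^-2 = 16

16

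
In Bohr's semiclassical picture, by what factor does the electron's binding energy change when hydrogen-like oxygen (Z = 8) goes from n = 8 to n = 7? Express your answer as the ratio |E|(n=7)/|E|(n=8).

|E| ∝ Z^2 · n^-2; with Z fixed, |E| ∝ n^-2.
|E|(n=7)/|E|(n=8) = (7/8)^-2 = 64/49

64/49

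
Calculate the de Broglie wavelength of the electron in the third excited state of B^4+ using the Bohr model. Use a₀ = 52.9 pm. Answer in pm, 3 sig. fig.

The Bohr quantisation condition is nλ = 2πr_n.
r_n = n²a₀/Z = 169 pm
λ = 2πr_n/n = 2π·169/4 = 266 pm

266 pm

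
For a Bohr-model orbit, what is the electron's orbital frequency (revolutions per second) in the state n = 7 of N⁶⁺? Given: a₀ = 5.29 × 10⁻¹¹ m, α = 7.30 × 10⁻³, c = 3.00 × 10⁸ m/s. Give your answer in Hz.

9.41 × 10¹⁴ Hz

r = n²a₀/Z = 3.70 × 10⁻¹⁰ m, v = Zαc/n = 2.19 × 10⁶ m/s
f = v/(2πr) = 9.41 × 10¹⁴ Hz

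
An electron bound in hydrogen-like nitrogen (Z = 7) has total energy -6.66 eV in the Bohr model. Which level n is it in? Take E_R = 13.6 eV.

E_n = −E_R Z²/n² ⇒ n² = E_R Z²/(−E_n) = 13.6 × 7² / 6.66 ≈ 100.06
n = 10

10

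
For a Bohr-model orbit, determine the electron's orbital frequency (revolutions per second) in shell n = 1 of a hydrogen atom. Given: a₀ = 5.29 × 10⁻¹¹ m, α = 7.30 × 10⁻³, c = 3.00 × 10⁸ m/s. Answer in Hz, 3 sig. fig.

r = n²a₀/Z = 5.29 × 10⁻¹¹ m, v = Zαc/n = 2.19 × 10⁶ m/s
f = v/(2πr) = 6.59 × 10¹⁵ Hz

6.59 × 10¹⁵ Hz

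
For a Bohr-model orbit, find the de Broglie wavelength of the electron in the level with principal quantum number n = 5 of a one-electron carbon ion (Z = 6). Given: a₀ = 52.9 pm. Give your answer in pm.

277 pm

The Bohr quantisation condition is nλ = 2πr_n.
r_n = n²a₀/Z = 220 pm
λ = 2πr_n/n = 2π·220/5 = 277 pm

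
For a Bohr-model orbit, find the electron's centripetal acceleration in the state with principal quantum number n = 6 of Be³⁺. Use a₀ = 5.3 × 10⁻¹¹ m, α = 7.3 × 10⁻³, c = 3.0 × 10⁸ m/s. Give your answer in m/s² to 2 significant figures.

4.5 × 10²¹ m/s²

r = n²a₀/Z = 4.8 × 10⁻¹⁰ m, v = Zαc/n = 1.5 × 10⁶ m/s
a = v²/r = (1.5 × 10⁶)² / 4.8 × 10⁻¹⁰ = 4.5 × 10²¹ m/s²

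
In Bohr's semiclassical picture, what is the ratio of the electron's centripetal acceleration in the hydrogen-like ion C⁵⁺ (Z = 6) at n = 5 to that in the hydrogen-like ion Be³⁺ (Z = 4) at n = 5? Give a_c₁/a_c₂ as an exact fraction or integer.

a_c ∝ Z^3 · n^-4
a_c₁/a_c₂ = (6/4)^3 · (5/5)^-4 = 27/8

27/8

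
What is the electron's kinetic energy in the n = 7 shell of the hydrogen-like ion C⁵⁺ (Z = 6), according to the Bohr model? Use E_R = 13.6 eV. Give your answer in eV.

For a Coulomb orbit the virial theorem gives K = −E_n.
E_n = −E_R·Z²/n², so K = E_R·Z²/n² = 13.6 × 6²/7² = 9.99 eV

9.99 eV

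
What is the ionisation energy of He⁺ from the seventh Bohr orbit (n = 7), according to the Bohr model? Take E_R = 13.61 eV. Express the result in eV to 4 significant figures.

1.111 eV

E_n = −E_R·Z²/n² = −13.61 × 2²/7² eV = -1.111 eV
Ionisation energy = −E_n = 1.111 eV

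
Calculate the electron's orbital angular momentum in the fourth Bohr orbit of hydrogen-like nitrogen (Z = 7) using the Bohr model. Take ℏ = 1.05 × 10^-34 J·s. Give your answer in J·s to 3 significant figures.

L_n = nℏ = 4 × 1.05 × 10^-34 = 4.20 × 10^-34 J·s

4.20 × 10^-34 J·s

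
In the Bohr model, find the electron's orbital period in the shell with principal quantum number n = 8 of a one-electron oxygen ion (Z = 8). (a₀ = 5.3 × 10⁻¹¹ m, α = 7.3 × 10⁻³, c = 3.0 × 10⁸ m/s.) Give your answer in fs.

1.2 fs

r = n²a₀/Z = 8²·5.3 × 10⁻¹¹/8 = 4.2 × 10⁻¹⁰ m
v = Zαc/n = 8·0.0073·3.0 × 10⁸/8 = 2.2 × 10⁶ m/s
T = 2πr/v = 1.2 × 10⁻¹⁵ s = 1.2 fs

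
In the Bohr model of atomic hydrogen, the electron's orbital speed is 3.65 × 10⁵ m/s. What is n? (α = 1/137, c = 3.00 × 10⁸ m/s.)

v_n = Zαc/n ⇒ n = Zαc/v = 1 × 0.00730 × 3.00 × 10⁸ / 3.65 × 10⁵ ≈ 6.00
n = 6

6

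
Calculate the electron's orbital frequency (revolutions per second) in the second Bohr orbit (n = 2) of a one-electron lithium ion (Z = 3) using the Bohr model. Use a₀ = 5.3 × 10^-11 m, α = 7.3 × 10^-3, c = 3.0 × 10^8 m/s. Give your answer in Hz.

7.4 × 10^15 Hz

r = n²a₀/Z = 7.1 × 10^-11 m, v = Zαc/n = 3.3 × 10^6 m/s
f = v/(2πr) = 7.4 × 10^15 Hz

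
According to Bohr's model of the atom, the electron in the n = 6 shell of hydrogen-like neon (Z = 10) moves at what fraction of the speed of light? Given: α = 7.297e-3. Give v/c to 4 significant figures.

v_n = Zαc/n, so v/c = Zα/n = 10 × 0.007297 / 6 = 0.01216

0.01216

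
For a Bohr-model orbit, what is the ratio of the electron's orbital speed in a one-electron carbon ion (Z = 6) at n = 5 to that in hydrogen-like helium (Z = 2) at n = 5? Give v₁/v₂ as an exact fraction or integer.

v ∝ Z^1 · n^-1
v₁/v₂ = (6/2)^1 · (5/5)^-1 = 3

3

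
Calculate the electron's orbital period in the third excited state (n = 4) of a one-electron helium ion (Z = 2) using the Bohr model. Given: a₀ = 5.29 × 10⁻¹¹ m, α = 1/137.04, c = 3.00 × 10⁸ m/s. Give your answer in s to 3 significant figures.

2.43 × 10⁻¹⁵ s

r = n²a₀/Z = 4²·5.29 × 10⁻¹¹/2 = 4.23 × 10⁻¹⁰ m
v = Zαc/n = 2·0.00730·3.00 × 10⁸/4 = 1.09 × 10⁶ m/s
T = 2πr/v = 2.43 × 10⁻¹⁵ s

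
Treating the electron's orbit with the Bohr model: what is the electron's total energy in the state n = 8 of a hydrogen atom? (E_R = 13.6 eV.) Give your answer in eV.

-0.212 eV

E_n = −E_R·Z²/n² = −13.6 × 1²/8² = -0.212 eV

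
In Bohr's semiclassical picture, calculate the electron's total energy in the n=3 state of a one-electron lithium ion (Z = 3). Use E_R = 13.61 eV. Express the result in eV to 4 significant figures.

-13.61 eV

E_n = −E_R·Z²/n² = −13.61 × 3²/3² = -13.61 eV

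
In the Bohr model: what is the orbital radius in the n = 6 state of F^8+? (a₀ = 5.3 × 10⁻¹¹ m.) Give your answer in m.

2.1 × 10⁻¹⁰ m

r_n = n²a₀/Z = 6² × 5.3 × 10⁻¹¹ / 9
    = 36 × 5.3 × 10⁻¹¹ / 9 = 2.1 × 10⁻¹⁰ m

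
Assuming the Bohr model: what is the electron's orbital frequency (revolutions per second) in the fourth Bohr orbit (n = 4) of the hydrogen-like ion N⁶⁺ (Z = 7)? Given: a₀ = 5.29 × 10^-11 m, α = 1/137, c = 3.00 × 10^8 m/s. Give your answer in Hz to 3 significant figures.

r = n²a₀/Z = 1.21 × 10^-10 m, v = Zαc/n = 3.83 × 10^6 m/s
f = v/(2πr) = 5.04 × 10^15 Hz

5.04 × 10^15 Hz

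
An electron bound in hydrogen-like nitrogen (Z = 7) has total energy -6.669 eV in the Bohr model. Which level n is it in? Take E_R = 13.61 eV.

E_n = −E_R Z²/n² ⇒ n² = E_R Z²/(−E_n) = 13.61 × 7² / 6.669 ≈ 100.00
n = 10

10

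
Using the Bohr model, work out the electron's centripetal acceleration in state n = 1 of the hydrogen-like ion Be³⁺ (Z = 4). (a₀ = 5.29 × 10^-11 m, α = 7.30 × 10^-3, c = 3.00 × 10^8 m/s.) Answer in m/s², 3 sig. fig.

5.80 × 10^24 m/s²

r = n²a₀/Z = 1.32 × 10^-11 m, v = Zαc/n = 8.76 × 10^6 m/s
a = v²/r = (8.76 × 10^6)² / 1.32 × 10^-11 = 5.80 × 10^24 m/s²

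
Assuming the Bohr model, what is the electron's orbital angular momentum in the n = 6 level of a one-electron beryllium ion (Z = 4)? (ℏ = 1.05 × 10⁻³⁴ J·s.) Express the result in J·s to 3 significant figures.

6.30 × 10⁻³⁴ J·s

L_n = nℏ = 6 × 1.05 × 10⁻³⁴ = 6.30 × 10⁻³⁴ J·s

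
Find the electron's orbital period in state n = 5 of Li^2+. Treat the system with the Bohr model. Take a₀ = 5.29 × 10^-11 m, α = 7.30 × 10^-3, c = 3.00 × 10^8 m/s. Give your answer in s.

r = n²a₀/Z = 5²·5.29 × 10^-11/3 = 4.41 × 10^-10 m
v = Zαc/n = 3·0.00730·3.00 × 10^8/5 = 1.31 × 10^6 m/s
T = 2πr/v = 2.11 × 10^-15 s

2.11 × 10^-15 s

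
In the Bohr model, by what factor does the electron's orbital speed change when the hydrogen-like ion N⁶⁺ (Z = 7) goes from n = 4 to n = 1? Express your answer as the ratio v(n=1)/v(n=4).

v ∝ Z^1 · n^-1; with Z fixed, v ∝ n^-1.
v(n=1)/v(n=4) = (1/4)^-1 = 4

4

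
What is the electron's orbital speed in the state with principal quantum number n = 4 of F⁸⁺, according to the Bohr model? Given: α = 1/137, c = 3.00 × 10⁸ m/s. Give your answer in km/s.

4930 km/s

v_n = Zαc/n = 9 × 0.00730 × 3.00 × 10⁸ / 4
    = 4930 km/s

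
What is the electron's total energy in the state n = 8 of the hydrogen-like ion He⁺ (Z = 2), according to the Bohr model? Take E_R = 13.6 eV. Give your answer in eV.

E_n = −E_R·Z²/n² = −13.6 × 2²/8² = -0.850 eV

-0.850 eV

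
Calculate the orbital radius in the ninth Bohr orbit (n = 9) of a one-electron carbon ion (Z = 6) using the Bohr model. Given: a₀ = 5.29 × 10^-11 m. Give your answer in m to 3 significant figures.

r_n = n²a₀/Z = 9² × 5.29 × 10^-11 / 6
    = 81 × 5.29 × 10^-11 / 6 = 7.14 × 10^-10 m

7.14 × 10^-10 m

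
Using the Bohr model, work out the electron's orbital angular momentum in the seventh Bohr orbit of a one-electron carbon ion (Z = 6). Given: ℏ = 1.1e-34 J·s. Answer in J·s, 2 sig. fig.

7.7e-34 J·s

L_n = nℏ = 7 × 1.1e-34 = 7.7e-34 J·s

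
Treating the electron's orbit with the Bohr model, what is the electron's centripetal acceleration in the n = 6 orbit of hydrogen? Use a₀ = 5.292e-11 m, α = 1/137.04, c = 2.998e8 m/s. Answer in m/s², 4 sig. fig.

r = n²a₀/Z = 1.905e-9 m, v = Zαc/n = 3.646e5 m/s
a = v²/r = (3.646e5)² / 1.905e-9 = 6.978e19 m/s²

6.978e19 m/s²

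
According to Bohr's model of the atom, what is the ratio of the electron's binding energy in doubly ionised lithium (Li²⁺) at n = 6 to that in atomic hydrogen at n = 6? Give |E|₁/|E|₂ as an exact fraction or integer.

9

|E| ∝ Z^2 · n^-2
|E|₁/|E|₂ = (3/1)^2 · (6/6)^-2 = 9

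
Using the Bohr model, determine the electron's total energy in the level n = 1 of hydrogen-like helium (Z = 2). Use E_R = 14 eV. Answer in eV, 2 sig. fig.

-56 eV

E_n = −E_R·Z²/n² = −14 × 2²/1² = -56 eV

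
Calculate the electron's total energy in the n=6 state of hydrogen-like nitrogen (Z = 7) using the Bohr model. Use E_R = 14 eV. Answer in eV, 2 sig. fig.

-19 eV

E_n = −E_R·Z²/n² = −14 × 7²/6² = -19 eV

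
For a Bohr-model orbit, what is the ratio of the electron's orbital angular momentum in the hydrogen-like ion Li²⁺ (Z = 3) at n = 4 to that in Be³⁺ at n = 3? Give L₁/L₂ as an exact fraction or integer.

4/3

L = nℏ is independent of Z.
L₁/L₂ = n₁/n₂ = 4/3 = 4/3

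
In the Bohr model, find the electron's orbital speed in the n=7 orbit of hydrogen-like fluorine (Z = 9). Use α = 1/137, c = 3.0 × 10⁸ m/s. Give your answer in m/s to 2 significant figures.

v_n = Zαc/n = 9 × 0.0073 × 3.0 × 10⁸ / 7
    = 2.8 × 10⁶ m/s

2.8 × 10⁶ m/s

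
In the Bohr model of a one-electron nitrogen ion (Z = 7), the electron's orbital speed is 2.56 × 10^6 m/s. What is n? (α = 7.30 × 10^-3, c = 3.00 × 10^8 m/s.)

6

v_n = Zαc/n ⇒ n = Zαc/v = 7 × 0.00730 × 3.00 × 10^8 / 2.56 × 10^6 ≈ 5.99
n = 6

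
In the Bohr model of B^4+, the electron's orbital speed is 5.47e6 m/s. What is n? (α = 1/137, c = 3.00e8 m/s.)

v_n = Zαc/n ⇒ n = Zαc/v = 5 × 0.00730 × 3.00e8 / 5.47e6 ≈ 2.00
n = 2

2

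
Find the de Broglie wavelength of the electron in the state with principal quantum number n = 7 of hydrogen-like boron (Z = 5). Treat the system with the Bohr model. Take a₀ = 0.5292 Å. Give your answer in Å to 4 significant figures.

4.655 Å

The Bohr quantisation condition is nλ = 2πr_n.
r_n = n²a₀/Z = 5.186 Å
λ = 2πr_n/n = 2π·5.186/7 = 4.655 Å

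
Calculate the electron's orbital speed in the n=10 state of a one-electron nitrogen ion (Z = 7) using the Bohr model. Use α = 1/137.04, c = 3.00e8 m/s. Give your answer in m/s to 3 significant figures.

1.53e6 m/s

v_n = Zαc/n = 7 × 0.00730 × 3.00e8 / 10
    = 1.53e6 m/s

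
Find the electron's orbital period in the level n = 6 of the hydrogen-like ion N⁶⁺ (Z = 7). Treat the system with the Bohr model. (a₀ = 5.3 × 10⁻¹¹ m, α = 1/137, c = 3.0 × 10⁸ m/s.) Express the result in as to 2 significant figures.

670 as

r = n²a₀/Z = 6²·5.3 × 10⁻¹¹/7 = 2.7 × 10⁻¹⁰ m
v = Zαc/n = 7·0.0073·3.0 × 10⁸/6 = 2.6 × 10⁶ m/s
T = 2πr/v = 6.7 × 10⁻¹⁶ s = 670 as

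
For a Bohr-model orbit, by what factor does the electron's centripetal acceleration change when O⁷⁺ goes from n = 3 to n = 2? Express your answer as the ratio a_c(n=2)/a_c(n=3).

a_c ∝ Z^3 · n^-4; with Z fixed, a_c ∝ n^-4.
a_c(n=2)/a_c(n=3) = (2/3)^-4 = 81/16

81/16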